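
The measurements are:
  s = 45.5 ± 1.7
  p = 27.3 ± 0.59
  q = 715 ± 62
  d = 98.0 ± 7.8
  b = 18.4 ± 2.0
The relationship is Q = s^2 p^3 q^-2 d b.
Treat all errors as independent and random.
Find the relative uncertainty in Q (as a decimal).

Since Q is a product/quotient, work with relative uncertainties:
  (2·δs/s)² = (2×0.0374)² = 0.00558;  (3·δp/p)² = (3×0.0216)² = 0.00420;  (-2·δq/q)² = (-2×0.0867)² = 0.0301;  (1·δd/d)² = (1×0.0796)² = 0.00633;  (1·δb/b)² = (1×0.109)² = 0.0118
δQ/Q = √(0.0580) = 0.241

0.241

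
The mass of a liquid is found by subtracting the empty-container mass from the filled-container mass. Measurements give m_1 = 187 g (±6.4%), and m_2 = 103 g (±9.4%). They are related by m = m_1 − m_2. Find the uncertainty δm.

For a sum/difference, combine absolute errors in quadrature:
  (δm_1)² = 143;  (δm_2)² = 93.7
δm = √(237) = 15.4 g

15.4 g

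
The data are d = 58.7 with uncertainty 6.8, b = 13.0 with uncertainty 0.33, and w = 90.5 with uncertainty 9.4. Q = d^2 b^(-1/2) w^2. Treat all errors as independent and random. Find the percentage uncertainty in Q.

Q is a product of powers, so relative uncertainties combine in quadrature:
  (2·δd/d)² = (2×0.116)² = 0.0537;  (−½·δb/b)² = (-0.5×0.0254)² = 0.000161;  (2·δw/w)² = (2×0.104)² = 0.0432
δQ/Q = √(0.0970) = 0.311

31.1%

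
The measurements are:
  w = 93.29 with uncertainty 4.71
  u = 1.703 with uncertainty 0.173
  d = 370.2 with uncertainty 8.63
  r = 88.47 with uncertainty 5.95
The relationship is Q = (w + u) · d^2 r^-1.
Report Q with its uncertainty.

Let h = w + u = 94.99. δh = √(δw² + δu²) = √(22.2 + 0.0299) = 4.71, so δh/h = 0.0496.
Q is then a monomial in h, d, r:
δQ/Q = √((δh/h)² + (2·δd/d)² + (-1·δr/r)²) = √(0.00246 + 0.00217 + 0.00452) = 0.0957
Q = 147200, so δQ = 0.0957 × 147200 = 14100.

147200 ± 14100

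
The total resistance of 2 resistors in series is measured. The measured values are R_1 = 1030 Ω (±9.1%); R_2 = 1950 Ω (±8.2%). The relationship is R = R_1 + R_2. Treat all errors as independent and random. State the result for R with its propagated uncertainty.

R is a linear combination, so absolute uncertainties add in quadrature:
  (δR_1)² = 8790;  (δR_2)² = 25600
δR = √(34400) = 185 Ω
R = 2980 Ω.

2980 ± 185 Ω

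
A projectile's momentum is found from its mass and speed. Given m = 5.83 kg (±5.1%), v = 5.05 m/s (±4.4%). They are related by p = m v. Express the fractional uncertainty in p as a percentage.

Products/powers → add relative errors in quadrature, weighted by exponent:
  (1·δm/m)² = (1×0.0510)² = 0.00260;  (1·δv/v)² = (1×0.0440)² = 0.00194
δp/p = √(0.00454) = 0.0674

6.74%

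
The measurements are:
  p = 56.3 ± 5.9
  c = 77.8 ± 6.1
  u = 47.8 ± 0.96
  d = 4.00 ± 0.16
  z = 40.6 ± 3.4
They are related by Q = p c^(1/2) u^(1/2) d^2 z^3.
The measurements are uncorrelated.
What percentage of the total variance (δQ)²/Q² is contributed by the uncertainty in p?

(δQ/Q)² = (1·δp/p)² + (½·δc/c)² + (½·δu/u)² + (2·δd/d)² + (3·δz/z)²
  p term: (1×0.105)² = 0.0110
  c term: (0.5×0.0784)² = 0.00154
  u term: (0.5×0.0201)² = 0.000101
  d term: (2×0.0400)² = 0.00640
  z term: (3×0.0837)² = 0.0631
Total = 0.0821. Share from p = 0.0110/0.0821 = 0.134.

13.4%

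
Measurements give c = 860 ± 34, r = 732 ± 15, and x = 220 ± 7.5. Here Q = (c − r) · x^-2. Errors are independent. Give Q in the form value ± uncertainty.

Let u = c − r = 128. δu = √(δc² + δr²) = √(1160 + 225) = 37.2, so δu/u = 0.290.
Q is then a monomial in u, x:
δQ/Q = √((δu/u)² + (-2·δx/x)²) = √(0.0843 + 0.00465) = 0.298
Q = 0.00264, so δQ = 0.298 × 0.00264 = 0.000789.

0.00264 ± 0.000789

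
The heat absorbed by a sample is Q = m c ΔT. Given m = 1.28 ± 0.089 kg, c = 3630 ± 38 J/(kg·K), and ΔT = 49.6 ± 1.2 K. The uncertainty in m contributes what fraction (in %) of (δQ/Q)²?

87.4%

(δQ/Q)² = (1·δm/m)² + (1·δc/c)² + (1·δΔT/ΔT)²
  m term: (1×0.0695)² = 0.00483
  c term: (1×0.0105)² = 0.000110
  ΔT term: (1×0.0242)² = 0.000585
Total = 0.00553. Share from m = 0.00483/0.00553 = 0.874.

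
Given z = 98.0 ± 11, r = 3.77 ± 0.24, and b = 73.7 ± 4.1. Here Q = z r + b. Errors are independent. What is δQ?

47.9

Let p = z·r = 369. δp/p = √((1·δz/z)² + (1·δr/r)²) = √(0.0126 + 0.00405) = 0.129, so δp = 47.7.
Q = p + b: δQ = √(δp² + δb²) = √(2270 + 16.8) = 47.9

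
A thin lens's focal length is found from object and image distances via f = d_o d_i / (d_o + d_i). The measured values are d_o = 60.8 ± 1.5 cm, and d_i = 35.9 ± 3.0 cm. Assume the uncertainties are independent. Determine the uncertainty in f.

1.20 cm

∂f/∂d_o = (d_i/(d_o+d_i))² = 0.138;  ∂f/∂d_i = (d_o/(d_o+d_i))² = 0.395
δf = √((∂f/∂d_o · δd_o)² + (∂f/∂d_i · δd_i)²) = √(0.0427 + 1.41) = 1.20 cm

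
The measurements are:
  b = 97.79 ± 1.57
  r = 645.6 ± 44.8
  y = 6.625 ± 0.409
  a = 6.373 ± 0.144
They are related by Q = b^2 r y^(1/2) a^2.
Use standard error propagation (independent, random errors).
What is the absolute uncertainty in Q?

6.07e+07

Relative error in a monomial: (δQ/Q)² = Σ (nᵢ · δxᵢ/xᵢ)².
  (2·δb/b)² = (2×0.0161)² = 0.00103;  (1·δr/r)² = (1×0.0694)² = 0.00482;  (½·δy/y)² = (0.5×0.0617)² = 0.000953;  (2·δa/a)² = (2×0.0226)² = 0.00204
δQ/Q = √(0.00884) = 0.0940
Q = 6.454e+08, so δQ = 0.0940 × 6.454e+08 = 6.07e+07.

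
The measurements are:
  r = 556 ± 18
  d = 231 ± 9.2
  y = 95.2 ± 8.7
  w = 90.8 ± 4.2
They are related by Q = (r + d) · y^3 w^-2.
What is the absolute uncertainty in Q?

23900

Let u = r + d = 787. δu = √(δr² + δd²) = √(324 + 84.6) = 20.2, so δu/u = 0.0257.
Q is then a monomial in u, y, w:
δQ/Q = √((δu/u)² + (3·δy/y)² + (-2·δw/w)²) = √(0.000660 + 0.0752 + 0.00856) = 0.290
Q = 82400, so δQ = 0.290 × 82400 = 23900.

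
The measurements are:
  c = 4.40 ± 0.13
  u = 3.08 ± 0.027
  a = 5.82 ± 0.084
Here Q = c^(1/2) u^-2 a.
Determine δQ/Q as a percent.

2.71%

Products/powers → add relative errors in quadrature, weighted by exponent:
  (½·δc/c)² = (0.5×0.0295)² = 0.000218;  (-2·δu/u)² = (-2×0.00877)² = 0.000307;  (1·δa/a)² = (1×0.0144)² = 0.000208
δQ/Q = √(0.000734) = 0.0271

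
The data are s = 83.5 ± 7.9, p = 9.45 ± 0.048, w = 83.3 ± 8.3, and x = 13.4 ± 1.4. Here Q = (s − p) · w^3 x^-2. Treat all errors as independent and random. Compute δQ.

Let u = s − p = 74.0. δu = √(δs² + δp²) = √(62.4 + 0.00230) = 7.90, so δu/u = 0.107.
Q is then a monomial in u, w, x:
δQ/Q = √((δu/u)² + (3·δw/w)² + (-2·δx/x)²) = √(0.0114 + 0.0894 + 0.0437) = 0.380
Q = 2.38e+05, so δQ = 0.380 × 2.38e+05 = 90600.

90600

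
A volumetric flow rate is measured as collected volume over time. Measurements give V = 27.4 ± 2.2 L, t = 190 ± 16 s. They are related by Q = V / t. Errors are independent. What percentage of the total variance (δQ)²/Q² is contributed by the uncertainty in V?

47.6%

(δQ/Q)² = (1·δV/V)² + (-1·δt/t)²
  V term: (1×0.0803)² = 0.00645
  t term: (-1×0.0842)² = 0.00709
Total = 0.0135. Share from V = 0.00645/0.0135 = 0.476.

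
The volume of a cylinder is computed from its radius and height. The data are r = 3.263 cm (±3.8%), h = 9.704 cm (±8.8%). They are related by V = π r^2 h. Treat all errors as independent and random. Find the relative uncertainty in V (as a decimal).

0.116

Products/powers → add relative errors in quadrature, weighted by exponent:
  (2·δr/r)² = (2×0.0380)² = 0.00578;  (1·δh/h)² = (1×0.0880)² = 0.00774
δV/V = √(0.0135) = 0.116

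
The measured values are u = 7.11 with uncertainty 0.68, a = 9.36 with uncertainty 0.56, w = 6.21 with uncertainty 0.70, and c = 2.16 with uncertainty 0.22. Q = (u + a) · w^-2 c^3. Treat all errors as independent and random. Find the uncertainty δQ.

1.65

Let h = u + a = 16.5. δh = √(δu² + δa²) = √(0.462 + 0.314) = 0.881, so δh/h = 0.0535.
Q is then a monomial in h, w, c:
δQ/Q = √((δh/h)² + (-2·δw/w)² + (3·δc/c)²) = √(0.00286 + 0.0508 + 0.0934) = 0.383
Q = 4.30, so δQ = 0.383 × 4.30 = 1.65.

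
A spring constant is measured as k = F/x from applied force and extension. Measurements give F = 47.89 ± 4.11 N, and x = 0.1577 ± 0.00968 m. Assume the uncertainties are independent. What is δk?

32.0 N/m

Each factor contributes (exponent × relative error)² to (δk/k)²:
  (1·δF/F)² = (1×0.0858)² = 0.00737;  (-1·δx/x)² = (-1×0.0614)² = 0.00377
δk/k = √(0.0111) = 0.106
k = 303.7 N/m, so δk = 0.106 × 303.7 = 32.0 N/m.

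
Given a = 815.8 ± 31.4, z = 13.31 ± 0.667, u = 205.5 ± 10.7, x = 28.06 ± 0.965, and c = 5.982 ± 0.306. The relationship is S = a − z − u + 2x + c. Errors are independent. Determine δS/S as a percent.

5.04%

Sums and differences: (δS)² = Σ (cᵢ δxᵢ)².
  (δa)² = 986;  (δz)² = 0.445;  (δu)² = 114;  (2·δx)² = 3.72;  (δc)² = 0.0936
δS = √(1100) = 33.2
S = 659.1, so δS/S = 33.2/659.1 = 0.0504.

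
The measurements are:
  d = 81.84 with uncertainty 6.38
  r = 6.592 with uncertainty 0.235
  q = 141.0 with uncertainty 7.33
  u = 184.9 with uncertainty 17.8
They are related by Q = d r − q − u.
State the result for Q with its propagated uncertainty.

213.6 ± 50.1

Let p = d·r = 539.5. δp/p = √((1·δd/d)² + (1·δr/r)²) = √(0.00608 + 0.00127) = 0.0857, so δp = 46.2.
Q = p − q − u: δQ = √(δp² + δq² + δu²) = √(2140 + 53.7 + 317) = 50.1
Q = 213.6.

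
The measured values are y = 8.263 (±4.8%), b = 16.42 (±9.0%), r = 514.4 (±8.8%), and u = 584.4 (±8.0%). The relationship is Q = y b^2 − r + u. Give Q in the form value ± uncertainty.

Let p = y·b^2 = 2228. δp/p = √((1·δy/y)² + (2·δb/b)²) = √(0.00230 + 0.0324) = 0.186, so δp = 415.
Q = p − r + u: δQ = √(δp² + δr² + δu²) = √(1.72e+05 + 2050 + 2190) = 420
Q = 2298.

2298 ± 420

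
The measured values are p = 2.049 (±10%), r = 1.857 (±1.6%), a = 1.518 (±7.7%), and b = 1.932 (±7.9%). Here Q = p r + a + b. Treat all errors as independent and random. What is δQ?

0.431

Let w = p·r = 3.805. δw/w = √((1·δp/p)² + (1·δr/r)²) = √(0.0100 + 0.000256) = 0.101, so δw = 0.385.
Q = w + a + b: δQ = √(δw² + δa² + δb²) = √(0.148 + 0.0137 + 0.0233) = 0.431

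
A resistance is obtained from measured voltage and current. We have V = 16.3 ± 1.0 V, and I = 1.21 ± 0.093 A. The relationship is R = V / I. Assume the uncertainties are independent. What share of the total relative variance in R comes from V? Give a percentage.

(δR/R)² = (1·δV/V)² + (-1·δI/I)²
  V term: (1×0.0613)² = 0.00376
  I term: (-1×0.0769)² = 0.00591
Total = 0.00967. Share from V = 0.00376/0.00967 = 0.389.

38.9%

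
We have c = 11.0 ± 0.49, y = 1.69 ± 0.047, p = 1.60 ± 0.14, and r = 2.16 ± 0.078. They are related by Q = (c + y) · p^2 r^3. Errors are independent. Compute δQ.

Let u = c + y = 12.7. δu = √(δc² + δy²) = √(0.240 + 0.00221) = 0.492, so δu/u = 0.0388.
Q is then a monomial in u, p, r:
δQ/Q = √((δu/u)² + (2·δp/p)² + (3·δr/r)²) = √(0.00150 + 0.0306 + 0.0117) = 0.209
Q = 327, so δQ = 0.209 × 327 = 68.6.

68.6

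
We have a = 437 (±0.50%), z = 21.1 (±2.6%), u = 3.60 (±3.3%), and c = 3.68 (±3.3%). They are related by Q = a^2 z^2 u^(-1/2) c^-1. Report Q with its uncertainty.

Q is a product of powers, so relative uncertainties combine in quadrature:
  (2·δa/a)² = (2×0.00500)² = 0.000100;  (2·δz/z)² = (2×0.0260)² = 0.00270;  (−½·δu/u)² = (-0.5×0.0330)² = 0.000272;  (-1·δc/c)² = (-1×0.0330)² = 0.00109
δQ/Q = √(0.00417) = 0.0645
Q = 1.22e+07, so δQ = 0.0645 × 1.22e+07 = 7.86e+05.

(1.22 ± 0.0786) × 10^7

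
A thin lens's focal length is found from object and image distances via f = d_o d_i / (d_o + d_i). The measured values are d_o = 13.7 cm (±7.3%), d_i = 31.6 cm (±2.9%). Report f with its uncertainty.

∂f/∂d_o = (d_i/(d_o+d_i))² = 0.487;  ∂f/∂d_i = (d_o/(d_o+d_i))² = 0.0915
δf = √((∂f/∂d_o · δd_o)² + (∂f/∂d_i · δd_i)²) = √(0.237 + 0.00703) = 0.494 cm
f = 9.56 cm.

9.56 ± 0.494 cm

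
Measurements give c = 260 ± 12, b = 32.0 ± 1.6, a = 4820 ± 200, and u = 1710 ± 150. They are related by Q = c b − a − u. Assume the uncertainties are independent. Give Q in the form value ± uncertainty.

Let p = c·b = 8320. δp/p = √((1·δc/c)² + (1·δb/b)²) = √(0.00213 + 0.00250) = 0.0680, so δp = 566.
Q = p − a − u: δQ = √(δp² + δa² + δu²) = √(3.21e+05 + 40000 + 22500) = 619
Q = 1790.

1790 ± 619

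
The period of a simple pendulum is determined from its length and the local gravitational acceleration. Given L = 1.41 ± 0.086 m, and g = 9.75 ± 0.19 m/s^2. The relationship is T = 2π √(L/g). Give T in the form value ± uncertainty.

2.39 ± 0.0765 s

T is a product of powers, so relative uncertainties combine in quadrature:
  (½·δL/L)² = (0.5×0.0610)² = 0.000930;  (−½·δg/g)² = (-0.5×0.0195)² = 9.49e-05
δT/T = √(0.00102) = 0.0320
T = 2.39 s, so δT = 0.0320 × 2.39 = 0.0765 s.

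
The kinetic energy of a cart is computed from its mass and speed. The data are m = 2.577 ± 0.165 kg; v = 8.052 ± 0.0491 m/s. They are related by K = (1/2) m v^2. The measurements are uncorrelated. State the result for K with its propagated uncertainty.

83.54 ± 5.45 J

For a monomial K ∝ m, v^2, fractional errors add in quadrature:
  (1·δm/m)² = (1×0.0640)² = 0.00410;  (2·δv/v)² = (2×0.00610)² = 0.000149
δK/K = √(0.00425) = 0.0652
K = 83.54 J, so δK = 0.0652 × 83.54 = 5.45 J.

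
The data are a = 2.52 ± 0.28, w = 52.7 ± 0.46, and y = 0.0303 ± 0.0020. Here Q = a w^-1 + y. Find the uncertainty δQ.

0.00569

Let p = a·w^-1 = 0.0478. δp/p = √((1·δa/a)² + (-1·δw/w)²) = √(0.0123 + 7.62e-05) = 0.111, so δp = 0.00533.
Q = p + y: δQ = √(δp² + δy²) = √(2.84e-05 + 4e-06) = 0.00569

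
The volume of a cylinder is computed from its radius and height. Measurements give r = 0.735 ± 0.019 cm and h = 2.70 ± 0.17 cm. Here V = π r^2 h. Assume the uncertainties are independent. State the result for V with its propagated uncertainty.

4.58 ± 0.373 cm^3

Relative error in a monomial: (δV/V)² = Σ (nᵢ · δxᵢ/xᵢ)².
  (2·δr/r)² = (2×0.0259)² = 0.00267;  (1·δh/h)² = (1×0.0630)² = 0.00396
δV/V = √(0.00664) = 0.0815
V = 4.58 cm^3, so δV = 0.0815 × 4.58 = 0.373 cm^3.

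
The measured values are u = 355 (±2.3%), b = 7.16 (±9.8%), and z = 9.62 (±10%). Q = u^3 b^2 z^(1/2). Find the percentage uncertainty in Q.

Each factor contributes (exponent × relative error)² to (δQ/Q)²:
  (3·δu/u)² = (3×0.0230)² = 0.00476;  (2·δb/b)² = (2×0.0980)² = 0.0384;  (½·δz/z)² = (0.5×0.100)² = 0.00250
δQ/Q = √(0.0457) = 0.214

21.4%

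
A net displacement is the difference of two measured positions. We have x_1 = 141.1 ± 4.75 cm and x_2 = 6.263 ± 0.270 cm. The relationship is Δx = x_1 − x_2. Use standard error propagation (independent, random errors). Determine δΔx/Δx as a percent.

3.53%

For a sum/difference, combine absolute errors in quadrature:
  (δx_1)² = 22.6;  (δx_2)² = 0.0729
δΔx = √(22.6) = 4.76 cm
Δx = 134.8 cm, so δΔx/Δx = 4.76/134.8 = 0.0353.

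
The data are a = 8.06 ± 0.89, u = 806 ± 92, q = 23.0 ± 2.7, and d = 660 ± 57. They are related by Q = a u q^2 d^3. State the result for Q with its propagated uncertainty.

Since Q is a product/quotient, work with relative uncertainties:
  (1·δa/a)² = (1×0.110)² = 0.0122;  (1·δu/u)² = (1×0.114)² = 0.0130;  (2·δq/q)² = (2×0.117)² = 0.0551;  (3·δd/d)² = (3×0.0864)² = 0.0671
δQ/Q = √(0.147) = 0.384
Q = 9.88e+14, so δQ = 0.384 × 9.88e+14 = 3.79e+14.

(9.88 ± 3.79) × 10^14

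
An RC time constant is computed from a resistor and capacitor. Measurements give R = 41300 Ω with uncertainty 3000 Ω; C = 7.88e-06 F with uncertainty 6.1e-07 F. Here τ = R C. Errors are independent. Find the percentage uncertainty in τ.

10.6%

τ is a product of powers, so relative uncertainties combine in quadrature:
  (1·δR/R)² = (1×0.0726)² = 0.00528;  (1·δC/C)² = (1×0.0774)² = 0.00599
δτ/τ = √(0.0113) = 0.106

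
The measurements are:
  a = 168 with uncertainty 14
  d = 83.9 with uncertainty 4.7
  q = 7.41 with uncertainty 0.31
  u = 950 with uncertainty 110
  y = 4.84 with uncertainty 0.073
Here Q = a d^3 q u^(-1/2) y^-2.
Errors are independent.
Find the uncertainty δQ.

2.07e+05

Since Q is a product/quotient, work with relative uncertainties:
  (1·δa/a)² = (1×0.0833)² = 0.00694;  (3·δd/d)² = (3×0.0560)² = 0.0282;  (1·δq/q)² = (1×0.0418)² = 0.00175;  (−½·δu/u)² = (-0.5×0.116)² = 0.00335;  (-2·δy/y)² = (-2×0.0151)² = 0.000910
δQ/Q = √(0.0412) = 0.203
Q = 1.02e+06, so δQ = 0.203 × 1.02e+06 = 2.07e+05.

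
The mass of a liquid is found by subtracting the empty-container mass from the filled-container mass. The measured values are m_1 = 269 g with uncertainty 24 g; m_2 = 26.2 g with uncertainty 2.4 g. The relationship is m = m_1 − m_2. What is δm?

24.1 g

Each term contributes (cᵢ δxᵢ)² to (δm)²:
  (δm_1)² = 576;  (δm_2)² = 5.76
δm = √(582) = 24.1 g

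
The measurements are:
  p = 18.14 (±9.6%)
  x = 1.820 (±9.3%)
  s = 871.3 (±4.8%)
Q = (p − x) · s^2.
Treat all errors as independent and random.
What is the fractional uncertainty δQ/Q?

Let u = p − x = 16.32. δu = √(δp² + δx²) = √(3.03 + 0.0286) = 1.75, so δu/u = 0.107.
Q is then a monomial in u, s:
δQ/Q = √((δu/u)² + (2·δs/s)²) = √(0.0115 + 0.00922) = 0.144

0.144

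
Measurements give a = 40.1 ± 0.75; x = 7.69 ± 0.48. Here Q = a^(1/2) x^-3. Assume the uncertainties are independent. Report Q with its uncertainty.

0.0139 ± 0.00261

For a monomial Q ∝ a^(1/2), x^-3, fractional errors add in quadrature:
  (½·δa/a)² = (0.5×0.0187)² = 8.75e-05;  (-3·δx/x)² = (-3×0.0624)² = 0.0351
δQ/Q = √(0.0352) = 0.187
Q = 0.0139, so δQ = 0.187 × 0.0139 = 0.00261.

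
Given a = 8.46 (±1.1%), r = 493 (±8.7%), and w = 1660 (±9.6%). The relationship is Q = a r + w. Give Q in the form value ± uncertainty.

5830 ± 399

Let p = a·r = 4170. δp/p = √((1·δa/a)² + (1·δr/r)²) = √(0.000121 + 0.00757) = 0.0877, so δp = 366.
Q = p + w: δQ = √(δp² + δw²) = √(1.34e+05 + 25400) = 399
Q = 5830.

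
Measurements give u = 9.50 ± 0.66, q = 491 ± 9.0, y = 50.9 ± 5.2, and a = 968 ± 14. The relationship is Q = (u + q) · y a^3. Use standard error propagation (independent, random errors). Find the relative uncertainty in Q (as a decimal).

Let w = u + q = 500. δw = √(δu² + δq²) = √(0.436 + 81.0) = 9.02, so δw/w = 0.0180.
Q is then a monomial in w, y, a:
δQ/Q = √((δw/w)² + (1·δy/y)² + (3·δa/a)²) = √(0.000325 + 0.0104 + 0.00188) = 0.112

0.112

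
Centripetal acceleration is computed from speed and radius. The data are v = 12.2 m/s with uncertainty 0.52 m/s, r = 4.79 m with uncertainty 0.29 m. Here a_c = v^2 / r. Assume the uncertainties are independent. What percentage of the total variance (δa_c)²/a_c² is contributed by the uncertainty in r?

33.5%

(δa_c/a_c)² = (2·δv/v)² + (-1·δr/r)²
  v term: (2×0.0426)² = 0.00727
  r term: (-1×0.0605)² = 0.00367
Total = 0.0109. Share from r = 0.00367/0.0109 = 0.335.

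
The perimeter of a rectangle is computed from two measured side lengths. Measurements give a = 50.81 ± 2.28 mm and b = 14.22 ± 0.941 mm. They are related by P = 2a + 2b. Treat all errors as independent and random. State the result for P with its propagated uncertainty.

P is a linear combination, so absolute uncertainties add in quadrature:
  (2·δa)² = 20.8;  (2·δb)² = 3.54
δP = √(24.3) = 4.93 mm
P = 130.1 mm.

130.1 ± 4.93 mm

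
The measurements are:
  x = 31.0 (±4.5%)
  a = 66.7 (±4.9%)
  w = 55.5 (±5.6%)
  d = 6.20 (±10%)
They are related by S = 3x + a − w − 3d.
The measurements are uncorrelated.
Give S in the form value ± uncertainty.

Each term contributes (cᵢ δxᵢ)² to (δS)²:
  (3·δx)² = 17.5;  (δa)² = 10.7;  (δw)² = 9.66;  (3·δd)² = 3.46
δS = √(41.3) = 6.43
S = 85.6.

85.6 ± 6.43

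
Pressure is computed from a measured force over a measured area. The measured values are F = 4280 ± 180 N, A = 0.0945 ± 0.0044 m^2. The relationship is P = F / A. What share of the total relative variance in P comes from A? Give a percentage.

55.1%

(δP/P)² = (1·δF/F)² + (-1·δA/A)²
  F term: (1×0.0421)² = 0.00177
  A term: (-1×0.0466)² = 0.00217
Total = 0.00394. Share from A = 0.00217/0.00394 = 0.551.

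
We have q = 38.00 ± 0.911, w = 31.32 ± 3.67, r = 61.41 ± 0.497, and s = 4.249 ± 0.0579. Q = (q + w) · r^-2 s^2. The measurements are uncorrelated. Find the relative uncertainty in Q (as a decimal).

Let u = q + w = 69.32. δu = √(δq² + δw²) = √(0.830 + 13.5) = 3.78, so δu/u = 0.0545.
Q is then a monomial in u, r, s:
δQ/Q = √((δu/u)² + (-2·δr/r)² + (2·δs/s)²) = √(0.00298 + 0.000262 + 0.000743) = 0.0631

0.0631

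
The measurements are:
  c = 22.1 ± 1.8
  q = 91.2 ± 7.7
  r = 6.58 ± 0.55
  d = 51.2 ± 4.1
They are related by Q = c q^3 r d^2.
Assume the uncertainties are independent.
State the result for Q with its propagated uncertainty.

Products/powers → add relative errors in quadrature, weighted by exponent:
  (1·δc/c)² = (1×0.0814)² = 0.00663;  (3·δq/q)² = (3×0.0844)² = 0.0642;  (1·δr/r)² = (1×0.0836)² = 0.00699;  (2·δd/d)² = (2×0.0801)² = 0.0257
δQ/Q = √(0.103) = 0.322
Q = 2.89e+11, so δQ = 0.322 × 2.89e+11 = 9.3e+10.

(2.89 ± 0.930) × 10^11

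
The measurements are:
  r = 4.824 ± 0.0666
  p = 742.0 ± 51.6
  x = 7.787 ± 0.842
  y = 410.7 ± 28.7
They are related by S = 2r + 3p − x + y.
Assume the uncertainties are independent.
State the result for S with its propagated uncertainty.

Each term contributes (cᵢ δxᵢ)² to (δS)²:
  (2·δr)² = 0.0177;  (3·δp)² = 24000;  (δx)² = 0.709;  (δy)² = 824
δS = √(24800) = 157
S = 2639.

2639 ± 157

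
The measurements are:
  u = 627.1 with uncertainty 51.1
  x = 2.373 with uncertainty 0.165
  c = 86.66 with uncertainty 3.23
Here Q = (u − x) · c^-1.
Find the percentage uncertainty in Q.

8.99%

Let w = u − x = 624.7. δw = √(δu² + δx²) = √(2610 + 0.0272) = 51.1, so δw/w = 0.0818.
Q is then a monomial in w, c:
δQ/Q = √((δw/w)² + (-1·δc/c)²) = √(0.00669 + 0.00139) = 0.0899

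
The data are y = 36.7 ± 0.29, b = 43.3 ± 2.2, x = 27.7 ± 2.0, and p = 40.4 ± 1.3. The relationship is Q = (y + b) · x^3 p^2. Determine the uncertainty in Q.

6.32e+08

Let u = y + b = 80.0. δu = √(δy² + δb²) = √(0.0841 + 4.84) = 2.22, so δu/u = 0.0277.
Q is then a monomial in u, x, p:
δQ/Q = √((δu/u)² + (3·δx/x)² + (2·δp/p)²) = √(0.000769 + 0.0469 + 0.00414) = 0.228
Q = 2.78e+09, so δQ = 0.228 × 2.78e+09 = 6.32e+08.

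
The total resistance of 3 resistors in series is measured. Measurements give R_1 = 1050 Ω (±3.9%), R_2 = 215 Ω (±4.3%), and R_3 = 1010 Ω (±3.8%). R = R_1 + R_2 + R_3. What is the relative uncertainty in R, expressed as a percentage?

2.50%

Absolute uncertainties add in quadrature for a linear combination:
  (δR_1)² = 1680;  (δR_2)² = 85.5;  (δR_3)² = 1470
δR = √(3240) = 56.9 Ω
R = 2280 Ω, so δR/R = 56.9/2280 = 0.0250.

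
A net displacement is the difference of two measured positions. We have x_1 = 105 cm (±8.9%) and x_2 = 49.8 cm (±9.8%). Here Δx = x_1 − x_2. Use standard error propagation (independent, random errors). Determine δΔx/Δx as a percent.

19.1%

For a sum/difference, combine absolute errors in quadrature:
  (δx_1)² = 87.3;  (δx_2)² = 23.8
δΔx = √(111) = 10.5 cm
Δx = 55.2 cm, so δΔx/Δx = 10.5/55.2 = 0.191.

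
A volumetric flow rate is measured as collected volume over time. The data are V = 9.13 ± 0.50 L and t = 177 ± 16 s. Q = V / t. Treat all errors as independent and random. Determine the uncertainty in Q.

0.00545 L/s

Q is a product of powers, so relative uncertainties combine in quadrature:
  (1·δV/V)² = (1×0.0548)² = 0.00300;  (-1·δt/t)² = (-1×0.0904)² = 0.00817
δQ/Q = √(0.0112) = 0.106
Q = 0.0516 L/s, so δQ = 0.106 × 0.0516 = 0.00545 L/s.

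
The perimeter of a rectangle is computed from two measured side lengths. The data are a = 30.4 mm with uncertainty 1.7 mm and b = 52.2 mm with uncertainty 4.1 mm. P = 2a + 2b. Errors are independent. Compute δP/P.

0.0537

Each term contributes (cᵢ δxᵢ)² to (δP)²:
  (2·δa)² = 11.6;  (2·δb)² = 67.2
δP = √(78.8) = 8.88 mm
P = 165 mm, so δP/P = 8.88/165 = 0.0537.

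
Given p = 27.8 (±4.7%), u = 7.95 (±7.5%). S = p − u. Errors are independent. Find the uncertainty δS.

1.44

Absolute uncertainties add in quadrature for a linear combination:
  (δp)² = 1.71;  (δu)² = 0.356
δS = √(2.06) = 1.44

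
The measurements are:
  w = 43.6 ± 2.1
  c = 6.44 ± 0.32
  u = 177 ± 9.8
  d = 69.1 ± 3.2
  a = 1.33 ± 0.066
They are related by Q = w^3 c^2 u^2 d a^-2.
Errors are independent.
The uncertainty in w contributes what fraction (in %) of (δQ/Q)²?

38.0%

(δQ/Q)² = (3·δw/w)² + (2·δc/c)² + (2·δu/u)² + (1·δd/d)² + (-2·δa/a)²
  w term: (3×0.0482)² = 0.0209
  c term: (2×0.0497)² = 0.00988
  u term: (2×0.0554)² = 0.0123
  d term: (1×0.0463)² = 0.00214
  a term: (-2×0.0496)² = 0.00985
Total = 0.0550. Share from w = 0.0209/0.0550 = 0.380.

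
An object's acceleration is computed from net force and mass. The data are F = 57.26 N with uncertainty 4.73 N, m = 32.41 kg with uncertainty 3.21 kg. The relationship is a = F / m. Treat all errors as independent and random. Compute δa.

Relative error in a monomial: (δa/a)² = Σ (nᵢ · δxᵢ/xᵢ)².
  (1·δF/F)² = (1×0.0826)² = 0.00682;  (-1·δm/m)² = (-1×0.0990)² = 0.00981
δa/a = √(0.0166) = 0.129
a = 1.767 m/s^2, so δa = 0.129 × 1.767 = 0.228 m/s^2.

0.228 m/s^2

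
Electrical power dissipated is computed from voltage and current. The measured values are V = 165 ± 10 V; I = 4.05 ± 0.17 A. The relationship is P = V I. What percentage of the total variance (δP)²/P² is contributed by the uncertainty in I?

(δP/P)² = (1·δV/V)² + (1·δI/I)²
  V term: (1×0.0606)² = 0.00367
  I term: (1×0.0420)² = 0.00176
Total = 0.00544. Share from I = 0.00176/0.00544 = 0.324.

32.4%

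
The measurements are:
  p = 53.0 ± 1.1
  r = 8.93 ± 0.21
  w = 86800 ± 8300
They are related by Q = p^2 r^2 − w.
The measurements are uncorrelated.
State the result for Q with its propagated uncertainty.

(1.37 ± 0.163) × 10^5

Let h = p^2·r^2 = 2.24e+05. δh/h = √((2·δp/p)² + (2·δr/r)²) = √(0.00172 + 0.00221) = 0.0627, so δh = 14100.
Q = h − w: δQ = √(δh² + δw²) = √(1.97e+08 + 6.89e+07) = 16300
Q = 1.37e+05.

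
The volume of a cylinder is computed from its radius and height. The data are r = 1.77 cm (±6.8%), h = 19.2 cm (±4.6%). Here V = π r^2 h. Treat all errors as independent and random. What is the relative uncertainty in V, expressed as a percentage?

Relative error in a monomial: (δV/V)² = Σ (nᵢ · δxᵢ/xᵢ)².
  (2·δr/r)² = (2×0.0680)² = 0.0185;  (1·δh/h)² = (1×0.0460)² = 0.00212
δV/V = √(0.0206) = 0.144

14.4%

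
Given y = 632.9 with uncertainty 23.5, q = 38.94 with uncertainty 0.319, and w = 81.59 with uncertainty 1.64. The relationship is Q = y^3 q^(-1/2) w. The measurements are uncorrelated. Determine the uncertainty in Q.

Products/powers → add relative errors in quadrature, weighted by exponent:
  (3·δy/y)² = (3×0.0371)² = 0.0124;  (−½·δq/q)² = (-0.5×0.00819)² = 1.68e-05;  (1·δw/w)² = (1×0.0201)² = 0.000404
δQ/Q = √(0.0128) = 0.113
Q = 3.315e+09, so δQ = 0.113 × 3.315e+09 = 3.75e+08.

3.75e+08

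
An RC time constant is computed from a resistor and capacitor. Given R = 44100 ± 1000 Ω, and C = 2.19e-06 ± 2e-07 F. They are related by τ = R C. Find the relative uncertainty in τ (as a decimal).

For a monomial τ ∝ R, C, fractional errors add in quadrature:
  (1·δR/R)² = (1×0.0227)² = 0.000514;  (1·δC/C)² = (1×0.0913)² = 0.00834
δτ/τ = √(0.00885) = 0.0941

0.0941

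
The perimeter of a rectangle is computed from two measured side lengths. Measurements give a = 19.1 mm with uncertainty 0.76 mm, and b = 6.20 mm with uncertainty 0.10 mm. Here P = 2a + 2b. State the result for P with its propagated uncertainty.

Sums and differences: (δP)² = Σ (cᵢ δxᵢ)².
  (2·δa)² = 2.31;  (2·δb)² = 0.0400
δP = √(2.35) = 1.53 mm
P = 50.6 mm.

50.6 ± 1.53 mm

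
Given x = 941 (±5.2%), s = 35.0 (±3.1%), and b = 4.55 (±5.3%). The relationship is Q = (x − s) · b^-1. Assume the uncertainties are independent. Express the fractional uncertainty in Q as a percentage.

7.57%

Let u = x − s = 906. δu = √(δx² + δs²) = √(2390 + 1.18) = 48.9, so δu/u = 0.0540.
Q is then a monomial in u, b:
δQ/Q = √((δu/u)² + (-1·δb/b)²) = √(0.00292 + 0.00281) = 0.0757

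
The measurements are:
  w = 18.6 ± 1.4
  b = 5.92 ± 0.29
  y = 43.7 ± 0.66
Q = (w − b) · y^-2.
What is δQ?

Let u = w − b = 12.7. δu = √(δw² + δb²) = √(1.96 + 0.0841) = 1.43, so δu/u = 0.113.
Q is then a monomial in u, y:
δQ/Q = √((δu/u)² + (-2·δy/y)²) = √(0.0127 + 0.000912) = 0.117
Q = 0.00664, so δQ = 0.117 × 0.00664 = 0.000775.

0.000775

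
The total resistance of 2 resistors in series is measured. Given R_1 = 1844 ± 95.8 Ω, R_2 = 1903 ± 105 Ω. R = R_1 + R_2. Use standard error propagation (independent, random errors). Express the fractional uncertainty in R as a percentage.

Sums and differences: (δR)² = Σ (cᵢ δxᵢ)².
  (δR_1)² = 9180;  (δR_2)² = 11000
δR = √(20200) = 142 Ω
R = 3747 Ω, so δR/R = 142/3747 = 0.0379.

3.79%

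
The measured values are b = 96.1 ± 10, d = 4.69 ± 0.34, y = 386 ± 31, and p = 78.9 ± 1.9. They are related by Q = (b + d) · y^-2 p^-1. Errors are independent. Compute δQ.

1.63e-06

Let u = b + d = 101. δu = √(δb² + δd²) = √(100 + 0.116) = 10.0, so δu/u = 0.0993.
Q is then a monomial in u, y, p:
δQ/Q = √((δu/u)² + (-2·δy/y)² + (-1·δp/p)²) = √(0.00986 + 0.0258 + 0.000580) = 0.190
Q = 8.57e-06, so δQ = 0.190 × 8.57e-06 = 1.63e-06.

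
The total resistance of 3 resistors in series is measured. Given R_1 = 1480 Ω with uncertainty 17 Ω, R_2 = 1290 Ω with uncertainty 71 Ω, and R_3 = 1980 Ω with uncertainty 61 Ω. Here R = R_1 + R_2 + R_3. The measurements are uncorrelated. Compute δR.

95.1 Ω

Each term contributes (cᵢ δxᵢ)² to (δR)²:
  (δR_1)² = 289;  (δR_2)² = 5040;  (δR_3)² = 3720
δR = √(9050) = 95.1 Ω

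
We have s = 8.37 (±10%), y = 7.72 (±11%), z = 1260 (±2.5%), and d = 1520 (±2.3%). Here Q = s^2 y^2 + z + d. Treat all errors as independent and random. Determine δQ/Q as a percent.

17.9%

Let p = s^2·y^2 = 4180. δp/p = √((2·δs/s)² + (2·δy/y)²) = √(0.0400 + 0.0484) = 0.297, so δp = 1240.
Q = p + z + d: δQ = √(δp² + δz² + δd²) = √(1.54e+06 + 992 + 1220) = 1240
Q = 6960, so δQ/Q = 1240/6960 = 0.179.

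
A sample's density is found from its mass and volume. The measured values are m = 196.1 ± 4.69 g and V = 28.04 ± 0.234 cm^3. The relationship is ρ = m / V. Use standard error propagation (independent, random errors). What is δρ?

Since ρ is a product/quotient, work with relative uncertainties:
  (1·δm/m)² = (1×0.0239)² = 0.000572;  (-1·δV/V)² = (-1×0.00835)² = 6.96e-05
δρ/ρ = √(0.000642) = 0.0253
ρ = 6.994 g/cm^3, so δρ = 0.0253 × 6.994 = 0.177 g/cm^3.

0.177 g/cm^3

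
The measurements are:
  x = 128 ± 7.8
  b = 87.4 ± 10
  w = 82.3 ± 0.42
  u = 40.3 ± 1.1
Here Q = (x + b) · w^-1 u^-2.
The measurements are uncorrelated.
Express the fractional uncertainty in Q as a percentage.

8.05%

Let h = x + b = 215. δh = √(δx² + δb²) = √(60.8 + 100) = 12.7, so δh/h = 0.0589.
Q is then a monomial in h, w, u:
δQ/Q = √((δh/h)² + (-1·δw/w)² + (-2·δu/u)²) = √(0.00347 + 2.6e-05 + 0.00298) = 0.0805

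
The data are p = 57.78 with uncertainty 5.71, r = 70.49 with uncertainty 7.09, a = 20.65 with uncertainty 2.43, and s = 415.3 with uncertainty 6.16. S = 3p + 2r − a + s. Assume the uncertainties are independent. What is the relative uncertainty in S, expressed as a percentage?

3.27%

For a sum/difference, combine absolute errors in quadrature:
  (3·δp)² = 293;  (2·δr)² = 201;  (δa)² = 5.90;  (δs)² = 37.9
δS = √(538) = 23.2
S = 709.0, so δS/S = 23.2/709.0 = 0.0327.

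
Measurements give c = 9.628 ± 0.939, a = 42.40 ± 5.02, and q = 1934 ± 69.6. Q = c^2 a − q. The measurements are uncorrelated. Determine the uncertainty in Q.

900

Let p = c^2·a = 3930. δp/p = √((2·δc/c)² + (1·δa/a)²) = √(0.0380 + 0.0140) = 0.228, so δp = 897.
Q = p − q: δQ = √(δp² + δq²) = √(8.04e+05 + 4840) = 900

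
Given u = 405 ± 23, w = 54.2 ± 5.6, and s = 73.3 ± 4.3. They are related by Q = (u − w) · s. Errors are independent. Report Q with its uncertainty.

Let h = u − w = 351. δh = √(δu² + δw²) = √(529 + 31.4) = 23.7, so δh/h = 0.0675.
Q is then a monomial in h, s:
δQ/Q = √((δh/h)² + (1·δs/s)²) = √(0.00455 + 0.00344) = 0.0894
Q = 25700, so δQ = 0.0894 × 25700 = 2300.

25700 ± 2300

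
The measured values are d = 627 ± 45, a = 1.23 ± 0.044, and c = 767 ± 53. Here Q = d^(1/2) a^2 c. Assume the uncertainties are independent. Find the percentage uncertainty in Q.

10.6%

For a monomial Q ∝ d^(1/2), a^2, c, fractional errors add in quadrature:
  (½·δd/d)² = (0.5×0.0718)² = 0.00129;  (2·δa/a)² = (2×0.0358)² = 0.00512;  (1·δc/c)² = (1×0.0691)² = 0.00477
δQ/Q = √(0.0112) = 0.106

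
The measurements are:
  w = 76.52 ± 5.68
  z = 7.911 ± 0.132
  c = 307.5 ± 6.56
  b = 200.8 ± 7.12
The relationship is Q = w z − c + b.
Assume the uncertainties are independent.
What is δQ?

47.1

Let p = w·z = 605.3. δp/p = √((1·δw/w)² + (1·δz/z)²) = √(0.00551 + 0.000278) = 0.0761, so δp = 46.1.
Q = p − c + b: δQ = √(δp² + δc² + δb²) = √(2120 + 43.0 + 50.7) = 47.1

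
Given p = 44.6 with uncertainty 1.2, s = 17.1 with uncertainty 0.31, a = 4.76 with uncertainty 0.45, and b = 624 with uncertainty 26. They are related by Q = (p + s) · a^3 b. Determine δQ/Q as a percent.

Let u = p + s = 61.7. δu = √(δp² + δs²) = √(1.44 + 0.0961) = 1.24, so δu/u = 0.0201.
Q is then a monomial in u, a, b:
δQ/Q = √((δu/u)² + (3·δa/a)² + (1·δb/b)²) = √(0.000404 + 0.0804 + 0.00174) = 0.287

28.7%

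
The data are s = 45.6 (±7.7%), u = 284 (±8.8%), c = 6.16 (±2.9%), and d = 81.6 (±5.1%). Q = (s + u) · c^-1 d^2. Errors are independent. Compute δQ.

Let w = s + u = 330. δw = √(δs² + δu²) = √(12.3 + 625) = 25.2, so δw/w = 0.0766.
Q is then a monomial in w, c, d:
δQ/Q = √((δw/w)² + (-1·δc/c)² + (2·δd/d)²) = √(0.00586 + 0.000841 + 0.0104) = 0.131
Q = 3.56e+05, so δQ = 0.131 × 3.56e+05 = 46600.

46600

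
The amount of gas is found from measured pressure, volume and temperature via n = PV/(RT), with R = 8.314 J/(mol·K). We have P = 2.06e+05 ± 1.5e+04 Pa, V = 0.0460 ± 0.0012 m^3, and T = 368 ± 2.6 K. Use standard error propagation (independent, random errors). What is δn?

0.241 mol

For a monomial n ∝ P, V, T^-1, fractional errors add in quadrature:
  (1·δP/P)² = (1×0.0728)² = 0.00530;  (1·δV/V)² = (1×0.0261)² = 0.000681;  (-1·δT/T)² = (-1×0.00707)² = 4.99e-05
δn/n = √(0.00603) = 0.0777
n = 3.10 mol, so δn = 0.0777 × 3.10 = 0.241 mol.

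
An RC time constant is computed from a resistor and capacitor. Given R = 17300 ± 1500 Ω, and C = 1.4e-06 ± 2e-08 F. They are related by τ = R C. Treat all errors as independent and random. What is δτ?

Each factor contributes (exponent × relative error)² to (δτ/τ)²:
  (1·δR/R)² = (1×0.0867)² = 0.00752;  (1·δC/C)² = (1×0.0143)² = 0.000204
δτ/τ = √(0.00772) = 0.0879
τ = 0.0242 s, so δτ = 0.0879 × 0.0242 = 0.00213 s.

0.00213 s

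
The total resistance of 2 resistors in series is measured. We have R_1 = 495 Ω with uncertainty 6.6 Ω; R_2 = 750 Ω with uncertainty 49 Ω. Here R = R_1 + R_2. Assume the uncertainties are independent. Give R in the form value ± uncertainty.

Sums and differences: (δR)² = Σ (cᵢ δxᵢ)².
  (δR_1)² = 43.6;  (δR_2)² = 2400
δR = √(2440) = 49.4 Ω
R = 1240 Ω.

1240 ± 49.4 Ω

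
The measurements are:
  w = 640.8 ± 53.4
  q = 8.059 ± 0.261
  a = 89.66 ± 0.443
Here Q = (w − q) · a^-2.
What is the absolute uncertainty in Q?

0.00669

Let u = w − q = 632.7. δu = √(δw² + δq²) = √(2850 + 0.0681) = 53.4, so δu/u = 0.0844.
Q is then a monomial in u, a:
δQ/Q = √((δu/u)² + (-2·δa/a)²) = √(0.00712 + 9.76e-05) = 0.0850
Q = 0.07871, so δQ = 0.0850 × 0.07871 = 0.00669.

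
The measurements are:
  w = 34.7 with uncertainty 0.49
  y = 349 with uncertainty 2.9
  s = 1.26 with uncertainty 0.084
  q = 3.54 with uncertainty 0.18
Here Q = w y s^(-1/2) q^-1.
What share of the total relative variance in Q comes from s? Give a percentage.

28.0%

(δQ/Q)² = (1·δw/w)² + (1·δy/y)² + (−½·δs/s)² + (-1·δq/q)²
  w term: (1×0.0141)² = 0.000199
  y term: (1×0.00831)² = 6.9e-05
  s term: (-0.5×0.0667)² = 0.00111
  q term: (-1×0.0508)² = 0.00259
Total = 0.00397. Share from s = 0.00111/0.00397 = 0.280.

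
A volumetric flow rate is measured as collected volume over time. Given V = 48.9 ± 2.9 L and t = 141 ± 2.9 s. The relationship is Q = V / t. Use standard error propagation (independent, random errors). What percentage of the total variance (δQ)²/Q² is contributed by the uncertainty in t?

10.7%

(δQ/Q)² = (1·δV/V)² + (-1·δt/t)²
  V term: (1×0.0593)² = 0.00352
  t term: (-1×0.0206)² = 0.000423
Total = 0.00394. Share from t = 0.000423/0.00394 = 0.107.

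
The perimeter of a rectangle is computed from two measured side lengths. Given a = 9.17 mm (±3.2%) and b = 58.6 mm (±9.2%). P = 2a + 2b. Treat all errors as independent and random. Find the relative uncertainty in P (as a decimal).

Absolute uncertainties add in quadrature for a linear combination:
  (2·δa)² = 0.344;  (2·δb)² = 116
δP = √(117) = 10.8 mm
P = 136 mm, so δP/P = 10.8/136 = 0.0797.

0.0797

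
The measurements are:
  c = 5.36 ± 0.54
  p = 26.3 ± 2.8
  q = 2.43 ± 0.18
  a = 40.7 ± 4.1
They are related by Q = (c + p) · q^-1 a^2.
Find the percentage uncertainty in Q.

23.3%

Let u = c + p = 31.7. δu = √(δc² + δp²) = √(0.292 + 7.84) = 2.85, so δu/u = 0.0901.
Q is then a monomial in u, q, a:
δQ/Q = √((δu/u)² + (-1·δq/q)² + (2·δa/a)²) = √(0.00811 + 0.00549 + 0.0406) = 0.233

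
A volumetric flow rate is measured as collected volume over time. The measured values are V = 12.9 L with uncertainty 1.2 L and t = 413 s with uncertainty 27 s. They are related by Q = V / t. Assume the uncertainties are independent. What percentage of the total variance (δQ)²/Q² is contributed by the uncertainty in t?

(δQ/Q)² = (1·δV/V)² + (-1·δt/t)²
  V term: (1×0.0930)² = 0.00865
  t term: (-1×0.0654)² = 0.00427
Total = 0.0129. Share from t = 0.00427/0.0129 = 0.331.

33.1%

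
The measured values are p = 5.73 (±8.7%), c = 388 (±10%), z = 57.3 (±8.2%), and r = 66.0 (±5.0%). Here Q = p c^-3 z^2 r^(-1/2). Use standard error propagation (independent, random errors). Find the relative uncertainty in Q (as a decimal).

0.354

For a monomial Q ∝ p, c^-3, z^2, r^(-1/2), fractional errors add in quadrature:
  (1·δp/p)² = (1×0.0870)² = 0.00757;  (-3·δc/c)² = (-3×0.100)² = 0.0900;  (2·δz/z)² = (2×0.0820)² = 0.0269;  (−½·δr/r)² = (-0.5×0.0500)² = 0.000625
δQ/Q = √(0.125) = 0.354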